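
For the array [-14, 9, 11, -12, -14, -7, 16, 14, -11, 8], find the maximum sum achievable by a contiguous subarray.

Using Kadane's algorithm on [-14, 9, 11, -12, -14, -7, 16, 14, -11, 8]:

Scanning through the array:
Position 1 (value 9): max_ending_here = 9, max_so_far = 9
Position 2 (value 11): max_ending_here = 20, max_so_far = 20
Position 3 (value -12): max_ending_here = 8, max_so_far = 20
Position 4 (value -14): max_ending_here = -6, max_so_far = 20
Position 5 (value -7): max_ending_here = -7, max_so_far = 20
Position 6 (value 16): max_ending_here = 16, max_so_far = 20
Position 7 (value 14): max_ending_here = 30, max_so_far = 30
Position 8 (value -11): max_ending_here = 19, max_so_far = 30
Position 9 (value 8): max_ending_here = 27, max_so_far = 30

Maximum subarray: [16, 14]
Maximum sum: 30

The maximum subarray is [16, 14] with sum 30. This subarray runs from index 6 to index 7.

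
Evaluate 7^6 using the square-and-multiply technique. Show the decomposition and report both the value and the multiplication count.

Computing 7^6 by squaring (build up from 7^1; each line after the first costs one multiplication):

7^1 = 7
7^2 = (7^1)^2 = 7^2 = 49
7^3 = 7 * 7^2 = 7 * 49 = 343
7^6 = (7^3)^2 = 343^2 = 117649

Result: 117649
Multiplications needed: 3 (3 lines after 7^1)

7^6 = 117649. Using exponentiation by squaring, this requires 3 multiplications. The key idea: if the exponent is even, square the half-power; if odd, multiply by the base once.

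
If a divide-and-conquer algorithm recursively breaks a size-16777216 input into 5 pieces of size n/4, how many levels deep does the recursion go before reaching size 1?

For divide and conquer with division factor 4:

Problem sizes at each level:
Level 0: 16777216
Level 1: 4194304
Level 2: 1048576
Level 3: 262144
Level 4: 65536
Level 5: 16384
Level 6: 4096
Level 7: 1024
Level 8: 256
Level 9: 64
Level 10: 16
Level 11: 4
Level 12: 1

The root is level 0 and the size-1 base case is level 12 (the tree spans levels 0 through 12, i.e. 13 levels counting the root), so the depth is the number of divisions: log_4(16777216) = 12

The recursion tree depth is log_4(16777216) = 12. At each level, the problem size is divided by 4, so it takes 12 divisions to reduce to a base case of size 1. The algorithm makes 5 recursive calls at each level.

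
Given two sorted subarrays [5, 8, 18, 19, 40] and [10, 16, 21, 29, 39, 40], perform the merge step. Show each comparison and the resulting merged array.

Merging process:

Compare 5 vs 10: take 5 from left. Merged: [5]
Compare 8 vs 10: take 8 from left. Merged: [5, 8]
Compare 18 vs 10: take 10 from right. Merged: [5, 8, 10]
Compare 18 vs 16: take 16 from right. Merged: [5, 8, 10, 16]
Compare 18 vs 21: take 18 from left. Merged: [5, 8, 10, 16, 18]
Compare 19 vs 21: take 19 from left. Merged: [5, 8, 10, 16, 18, 19]
Compare 40 vs 21: take 21 from right. Merged: [5, 8, 10, 16, 18, 19, 21]
Compare 40 vs 29: take 29 from right. Merged: [5, 8, 10, 16, 18, 19, 21, 29]
Compare 40 vs 39: take 39 from right. Merged: [5, 8, 10, 16, 18, 19, 21, 29, 39]
Compare 40 vs 40: take 40 from left. Merged: [5, 8, 10, 16, 18, 19, 21, 29, 39, 40]
Append remaining from right: [40]. Merged: [5, 8, 10, 16, 18, 19, 21, 29, 39, 40, 40]

Final merged array: [5, 8, 10, 16, 18, 19, 21, 29, 39, 40, 40]
Total comparisons: 10

The merged array is [5, 8, 10, 16, 18, 19, 21, 29, 39, 40, 40], requiring 10 comparisons. The merge step runs in O(n) time where n is the total number of elements.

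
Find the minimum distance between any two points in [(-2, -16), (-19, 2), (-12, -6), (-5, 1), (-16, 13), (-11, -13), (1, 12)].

Computing all pairwise distances among 7 points:

d((-2, -16), (-19, 2)) = 24.7588
d((-2, -16), (-12, -6)) = 14.1421
d((-2, -16), (-5, 1)) = 17.2627
d((-2, -16), (-16, 13)) = 32.2025
d((-2, -16), (-11, -13)) = 9.4868
d((-2, -16), (1, 12)) = 28.1603
d((-19, 2), (-12, -6)) = 10.6301
d((-19, 2), (-5, 1)) = 14.0357
d((-19, 2), (-16, 13)) = 11.4018
d((-19, 2), (-11, -13)) = 17.0
d((-19, 2), (1, 12)) = 22.3607
d((-12, -6), (-5, 1)) = 9.8995
d((-12, -6), (-16, 13)) = 19.4165
d((-12, -6), (-11, -13)) = 7.0711 <-- minimum
d((-12, -6), (1, 12)) = 22.2036
d((-5, 1), (-16, 13)) = 16.2788
d((-5, 1), (-11, -13)) = 15.2315
d((-5, 1), (1, 12)) = 12.53
d((-16, 13), (-11, -13)) = 26.4764
d((-16, 13), (1, 12)) = 17.0294
d((-11, -13), (1, 12)) = 27.7308

Closest pair: (-12, -6) and (-11, -13) with distance 7.0711

The closest pair is (-12, -6) and (-11, -13) with Euclidean distance 7.0711. For 7 points, brute-force pairwise comparison is shown above. For large n, the divide-and-conquer algorithm (sort by x, recurse on halves, check the dividing strip) achieves O(n log n).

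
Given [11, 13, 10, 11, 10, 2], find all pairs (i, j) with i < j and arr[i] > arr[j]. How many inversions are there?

Finding inversions in [11, 13, 10, 11, 10, 2]:

(0, 2): arr[0]=11 > arr[2]=10
(0, 4): arr[0]=11 > arr[4]=10
(0, 5): arr[0]=11 > arr[5]=2
(1, 2): arr[1]=13 > arr[2]=10
(1, 3): arr[1]=13 > arr[3]=11
(1, 4): arr[1]=13 > arr[4]=10
(1, 5): arr[1]=13 > arr[5]=2
(2, 5): arr[2]=10 > arr[5]=2
(3, 4): arr[3]=11 > arr[4]=10
(3, 5): arr[3]=11 > arr[5]=2
(4, 5): arr[4]=10 > arr[5]=2

Total inversions: 11

The array has 11 inversion(s): (0,2), (0,4), (0,5), (1,2), (1,3), (1,4), (1,5), (2,5), (3,4), (3,5), (4,5). Each pair (i,j) satisfies i < j and arr[i] > arr[j].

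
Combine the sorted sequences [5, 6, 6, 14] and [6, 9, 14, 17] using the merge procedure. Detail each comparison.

Merging process:

Compare 5 vs 6: take 5 from left. Merged: [5]
Compare 6 vs 6: take 6 from left. Merged: [5, 6]
Compare 6 vs 6: take 6 from left. Merged: [5, 6, 6]
Compare 14 vs 6: take 6 from right. Merged: [5, 6, 6, 6]
Compare 14 vs 9: take 9 from right. Merged: [5, 6, 6, 6, 9]
Compare 14 vs 14: take 14 from left. Merged: [5, 6, 6, 6, 9, 14]
Append remaining from right: [14, 17]. Merged: [5, 6, 6, 6, 9, 14, 14, 17]

Final merged array: [5, 6, 6, 6, 9, 14, 14, 17]
Total comparisons: 6

The merged array is [5, 6, 6, 6, 9, 14, 14, 17], requiring 6 comparisons. The merge step runs in O(n) time where n is the total number of elements.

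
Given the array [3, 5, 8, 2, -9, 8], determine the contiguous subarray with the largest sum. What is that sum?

Using Kadane's algorithm on [3, 5, 8, 2, -9, 8]:

Scanning through the array:
Position 1 (value 5): max_ending_here = 8, max_so_far = 8
Position 2 (value 8): max_ending_here = 16, max_so_far = 16
Position 3 (value 2): max_ending_here = 18, max_so_far = 18
Position 4 (value -9): max_ending_here = 9, max_so_far = 18
Position 5 (value 8): max_ending_here = 17, max_so_far = 18

Maximum subarray: [3, 5, 8, 2]
Maximum sum: 18

The maximum subarray is [3, 5, 8, 2] with sum 18. This subarray runs from index 0 to index 3.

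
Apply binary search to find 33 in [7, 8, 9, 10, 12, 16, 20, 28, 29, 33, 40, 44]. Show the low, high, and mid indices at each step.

Binary search for 33 in [7, 8, 9, 10, 12, 16, 20, 28, 29, 33, 40, 44]:

lo=0, hi=11, mid=5, arr[mid]=16 -> 16 < 33, search right half
lo=6, hi=11, mid=8, arr[mid]=29 -> 29 < 33, search right half
lo=9, hi=11, mid=10, arr[mid]=40 -> 40 > 33, search left half
lo=9, hi=9, mid=9, arr[mid]=33 -> Found target at index 9!

Binary search finds 33 at index 9 after 4 comparisons. The search repeatedly halves the search space by comparing with the middle element.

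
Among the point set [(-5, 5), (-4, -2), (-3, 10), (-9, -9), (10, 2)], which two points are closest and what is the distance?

Computing all pairwise distances among 5 points:

d((-5, 5), (-4, -2)) = 7.0711
d((-5, 5), (-3, 10)) = 5.3852 <-- minimum
d((-5, 5), (-9, -9)) = 14.5602
d((-5, 5), (10, 2)) = 15.2971
d((-4, -2), (-3, 10)) = 12.0416
d((-4, -2), (-9, -9)) = 8.6023
d((-4, -2), (10, 2)) = 14.5602
d((-3, 10), (-9, -9)) = 19.9249
d((-3, 10), (10, 2)) = 15.2643
d((-9, -9), (10, 2)) = 21.9545

Closest pair: (-5, 5) and (-3, 10) with distance 5.3852

The closest pair is (-5, 5) and (-3, 10) with Euclidean distance 5.3852. For 5 points, brute-force pairwise comparison is shown above. For large n, the divide-and-conquer algorithm (sort by x, recurse on halves, check the dividing strip) achieves O(n log n).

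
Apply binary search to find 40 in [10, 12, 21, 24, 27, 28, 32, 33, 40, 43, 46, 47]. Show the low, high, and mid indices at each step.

Binary search for 40 in [10, 12, 21, 24, 27, 28, 32, 33, 40, 43, 46, 47]:

lo=0, hi=11, mid=5, arr[mid]=28 -> 28 < 40, search right half
lo=6, hi=11, mid=8, arr[mid]=40 -> Found target at index 8!

Binary search finds 40 at index 8 after 2 comparisons. The search repeatedly halves the search space by comparing with the middle element.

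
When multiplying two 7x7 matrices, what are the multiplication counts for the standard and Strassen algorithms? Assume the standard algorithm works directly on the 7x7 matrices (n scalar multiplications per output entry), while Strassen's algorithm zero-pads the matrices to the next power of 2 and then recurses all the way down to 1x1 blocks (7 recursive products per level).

Matrix multiplication for 7x7 matrices:

Strassen's algorithm requires power-of-2 dimensions. Pad 7x7 to 8x8 (next power of 2).

Standard algorithm: 7^3 = 343 multiplications
Strassen's algorithm: 7^(log2(8)) = 7^3 = 343 multiplications
Savings: 343 - 343 = 0 multiplications

Standard: 343 multiplications (7^3). Strassen: 343 multiplications (7^3, after padding to 8x8). Strassen reduces 8 recursive multiplications to 7 at each level.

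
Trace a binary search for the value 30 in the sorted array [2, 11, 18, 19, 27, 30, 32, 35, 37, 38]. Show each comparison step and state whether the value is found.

Binary search for 30 in [2, 11, 18, 19, 27, 30, 32, 35, 37, 38]:

lo=0, hi=9, mid=4, arr[mid]=27 -> 27 < 30, search right half
lo=5, hi=9, mid=7, arr[mid]=35 -> 35 > 30, search left half
lo=5, hi=6, mid=5, arr[mid]=30 -> Found target at index 5!

Binary search finds 30 at index 5 after 3 comparisons. The search repeatedly halves the search space by comparing with the middle element.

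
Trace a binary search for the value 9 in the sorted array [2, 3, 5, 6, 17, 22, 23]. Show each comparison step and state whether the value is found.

Binary search for 9 in [2, 3, 5, 6, 17, 22, 23]:

lo=0, hi=6, mid=3, arr[mid]=6 -> 6 < 9, search right half
lo=4, hi=6, mid=5, arr[mid]=22 -> 22 > 9, search left half
lo=4, hi=4, mid=4, arr[mid]=17 -> 17 > 9, search left half
lo=4 > hi=3, target 9 not found

Binary search determines that 9 is not in the array after 3 comparisons. The search space was exhausted without finding the target.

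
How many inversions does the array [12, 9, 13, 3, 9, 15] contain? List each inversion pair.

Finding inversions in [12, 9, 13, 3, 9, 15]:

(0, 1): arr[0]=12 > arr[1]=9
(0, 3): arr[0]=12 > arr[3]=3
(0, 4): arr[0]=12 > arr[4]=9
(1, 3): arr[1]=9 > arr[3]=3
(2, 3): arr[2]=13 > arr[3]=3
(2, 4): arr[2]=13 > arr[4]=9

Total inversions: 6

The array has 6 inversion(s): (0,1), (0,3), (0,4), (1,3), (2,3), (2,4). Each pair (i,j) satisfies i < j and arr[i] > arr[j].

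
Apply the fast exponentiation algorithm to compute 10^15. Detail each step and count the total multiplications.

Computing 10^15 by squaring (build up from 10^1; each line after the first costs one multiplication):

10^1 = 10
10^2 = (10^1)^2 = 10^2 = 100
10^3 = 10 * 10^2 = 10 * 100 = 1000
10^6 = (10^3)^2 = 1000^2 = 1000000
10^7 = 10 * 10^6 = 10 * 1000000 = 10000000
10^14 = (10^7)^2 = 10000000^2 = 100000000000000
10^15 = 10 * 10^14 = 10 * 100000000000000 = 1000000000000000

Result: 1000000000000000
Multiplications needed: 6 (6 lines after 10^1)

10^15 = 1000000000000000. Using exponentiation by squaring, this requires 6 multiplications. The key idea: if the exponent is even, square the half-power; if odd, multiply by the base once.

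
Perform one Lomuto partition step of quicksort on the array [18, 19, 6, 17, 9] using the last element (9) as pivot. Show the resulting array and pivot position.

Lomuto partition with pivot = 9:

Initial array: [18, 19, 6, 17, 9]

arr[0]=18 > 9: no swap
arr[1]=19 > 9: no swap
arr[2]=6 <= 9: swap with position 0, array becomes [6, 19, 18, 17, 9]
arr[3]=17 > 9: no swap

Place pivot at position 1: [6, 9, 18, 17, 19]
Pivot position: 1

After partitioning with pivot 9, the array becomes [6, 9, 18, 17, 19]. The pivot is placed at index 1. All elements to the left of the pivot are <= 9, and all elements to the right are > 9.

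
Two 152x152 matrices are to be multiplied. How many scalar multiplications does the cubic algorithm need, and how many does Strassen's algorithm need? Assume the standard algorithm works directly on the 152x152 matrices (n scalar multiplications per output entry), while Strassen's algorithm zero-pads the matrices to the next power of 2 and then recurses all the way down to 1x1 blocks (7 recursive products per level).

Matrix multiplication for 152x152 matrices:

Strassen's algorithm requires power-of-2 dimensions. Pad 152x152 to 256x256 (next power of 2).

Standard algorithm: 152^3 = 3511808 multiplications
Strassen's algorithm: 7^(log2(256)) = 7^8 = 5764801 multiplications
Difference: 3511808 - 5764801 = -2252993 (Strassen uses MORE here due to padding overhead — for small or just-over-power-of-2 n, padding can outweigh the per-level savings)

Standard: 3511808 multiplications (152^3). Strassen: 5764801 multiplications (7^8, after padding to 256x256). Strassen reduces 8 recursive multiplications to 7 at each level.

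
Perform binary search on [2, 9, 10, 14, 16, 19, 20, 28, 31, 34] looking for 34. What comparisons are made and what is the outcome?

Binary search for 34 in [2, 9, 10, 14, 16, 19, 20, 28, 31, 34]:

lo=0, hi=9, mid=4, arr[mid]=16 -> 16 < 34, search right half
lo=5, hi=9, mid=7, arr[mid]=28 -> 28 < 34, search right half
lo=8, hi=9, mid=8, arr[mid]=31 -> 31 < 34, search right half
lo=9, hi=9, mid=9, arr[mid]=34 -> Found target at index 9!

Binary search finds 34 at index 9 after 4 comparisons. The search repeatedly halves the search space by comparing with the middle element.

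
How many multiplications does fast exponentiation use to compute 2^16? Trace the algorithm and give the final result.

Computing 2^16 by squaring (build up from 2^1; each line after the first costs one multiplication):

2^1 = 2
2^2 = (2^1)^2 = 2^2 = 4
2^4 = (2^2)^2 = 4^2 = 16
2^8 = (2^4)^2 = 16^2 = 256
2^16 = (2^8)^2 = 256^2 = 65536

Result: 65536
Multiplications needed: 4 (4 lines after 2^1)

2^16 = 65536. Using exponentiation by squaring, this requires 4 multiplications. The key idea: if the exponent is even, square the half-power; if odd, multiply by the base once.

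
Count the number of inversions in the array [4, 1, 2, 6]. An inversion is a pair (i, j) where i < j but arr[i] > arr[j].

Finding inversions in [4, 1, 2, 6]:

(0, 1): arr[0]=4 > arr[1]=1
(0, 2): arr[0]=4 > arr[2]=2

Total inversions: 2

The array has 2 inversion(s): (0,1), (0,2). Each pair (i,j) satisfies i < j and arr[i] > arr[j].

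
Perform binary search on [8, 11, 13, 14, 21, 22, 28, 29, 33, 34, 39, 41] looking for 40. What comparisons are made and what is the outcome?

Binary search for 40 in [8, 11, 13, 14, 21, 22, 28, 29, 33, 34, 39, 41]:

lo=0, hi=11, mid=5, arr[mid]=22 -> 22 < 40, search right half
lo=6, hi=11, mid=8, arr[mid]=33 -> 33 < 40, search right half
lo=9, hi=11, mid=10, arr[mid]=39 -> 39 < 40, search right half
lo=11, hi=11, mid=11, arr[mid]=41 -> 41 > 40, search left half
lo=11 > hi=10, target 40 not found

Binary search determines that 40 is not in the array after 4 comparisons. The search space was exhausted without finding the target.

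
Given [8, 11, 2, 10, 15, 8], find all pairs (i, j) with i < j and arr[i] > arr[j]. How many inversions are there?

Finding inversions in [8, 11, 2, 10, 15, 8]:

(0, 2): arr[0]=8 > arr[2]=2
(1, 2): arr[1]=11 > arr[2]=2
(1, 3): arr[1]=11 > arr[3]=10
(1, 5): arr[1]=11 > arr[5]=8
(3, 5): arr[3]=10 > arr[5]=8
(4, 5): arr[4]=15 > arr[5]=8

Total inversions: 6

The array has 6 inversion(s): (0,2), (1,2), (1,3), (1,5), (3,5), (4,5). Each pair (i,j) satisfies i < j and arr[i] > arr[j].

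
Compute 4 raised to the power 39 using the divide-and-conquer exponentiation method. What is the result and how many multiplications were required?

Computing 4^39 by squaring (build up from 4^1; each line after the first costs one multiplication):

4^1 = 4
4^2 = (4^1)^2 = 4^2 = 16
4^4 = (4^2)^2 = 16^2 = 256
4^8 = (4^4)^2 = 256^2 = 65536
4^9 = 4 * 4^8 = 4 * 65536 = 262144
4^18 = (4^9)^2 = 262144^2 = 68719476736
4^19 = 4 * 4^18 = 4 * 68719476736 = 274877906944
4^38 = (4^19)^2 = 274877906944^2 = 75557863725914323419136
4^39 = 4 * 4^38 = 4 * 75557863725914323419136 = 302231454903657293676544

Result: 302231454903657293676544
Multiplications needed: 8 (8 lines after 4^1)

4^39 = 302231454903657293676544. Using exponentiation by squaring, this requires 8 multiplications. The key idea: if the exponent is even, square the half-power; if odd, multiply by the base once.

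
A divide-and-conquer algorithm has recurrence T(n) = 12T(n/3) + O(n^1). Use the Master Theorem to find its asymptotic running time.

Master Theorem for T(n) = 12T(n/3) + O(n^1):

a = 12, b = 3, c = 1
log_b(a) = log_3(12) = 2.2619

Case 1: c = 1 < log_3(12) = 2.2619
T(n) = O(n^(log_3 12))

For T(n) = 12T(n/3) + O(n^1): log_3(12) = 2.2619. This is Case 1 of the Master Theorem (c < log_b(a), work dominated by leaves), giving O(n^(log_3 12)).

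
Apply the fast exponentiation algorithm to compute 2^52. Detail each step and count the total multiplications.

Computing 2^52 by squaring (build up from 2^1; each line after the first costs one multiplication):

2^1 = 2
2^2 = (2^1)^2 = 2^2 = 4
2^3 = 2 * 2^2 = 2 * 4 = 8
2^6 = (2^3)^2 = 8^2 = 64
2^12 = (2^6)^2 = 64^2 = 4096
2^13 = 2 * 2^12 = 2 * 4096 = 8192
2^26 = (2^13)^2 = 8192^2 = 67108864
2^52 = (2^26)^2 = 67108864^2 = 4503599627370496

Result: 4503599627370496
Multiplications needed: 7 (7 lines after 2^1)

2^52 = 4503599627370496. Using exponentiation by squaring, this requires 7 multiplications. The key idea: if the exponent is even, square the half-power; if odd, multiply by the base once.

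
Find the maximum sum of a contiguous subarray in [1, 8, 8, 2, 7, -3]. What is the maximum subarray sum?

Using Kadane's algorithm on [1, 8, 8, 2, 7, -3]:

Scanning through the array:
Position 1 (value 8): max_ending_here = 9, max_so_far = 9
Position 2 (value 8): max_ending_here = 17, max_so_far = 17
Position 3 (value 2): max_ending_here = 19, max_so_far = 19
Position 4 (value 7): max_ending_here = 26, max_so_far = 26
Position 5 (value -3): max_ending_here = 23, max_so_far = 26

Maximum subarray: [1, 8, 8, 2, 7]
Maximum sum: 26

The maximum subarray is [1, 8, 8, 2, 7] with sum 26. This subarray runs from index 0 to index 4.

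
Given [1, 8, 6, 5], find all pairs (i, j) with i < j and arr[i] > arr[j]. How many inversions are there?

Finding inversions in [1, 8, 6, 5]:

(1, 2): arr[1]=8 > arr[2]=6
(1, 3): arr[1]=8 > arr[3]=5
(2, 3): arr[2]=6 > arr[3]=5

Total inversions: 3

The array has 3 inversion(s): (1,2), (1,3), (2,3). Each pair (i,j) satisfies i < j and arr[i] > arr[j].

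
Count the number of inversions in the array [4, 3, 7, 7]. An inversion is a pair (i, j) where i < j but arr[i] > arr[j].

Finding inversions in [4, 3, 7, 7]:

(0, 1): arr[0]=4 > arr[1]=3

Total inversions: 1

The array has 1 inversion(s): (0,1). Each pair (i,j) satisfies i < j and arr[i] > arr[j].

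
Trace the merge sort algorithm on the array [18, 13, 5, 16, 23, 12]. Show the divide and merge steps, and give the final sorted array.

Merge sort trace:

Split: [18, 13, 5, 16, 23, 12] -> [18, 13, 5] and [16, 23, 12]
  Split: [18, 13, 5] -> [18] and [13, 5]
    Split: [13, 5] -> [13] and [5]
    Merge: [13] + [5] -> [5, 13]
  Merge: [18] + [5, 13] -> [5, 13, 18]
  Split: [16, 23, 12] -> [16] and [23, 12]
    Split: [23, 12] -> [23] and [12]
    Merge: [23] + [12] -> [12, 23]
  Merge: [16] + [12, 23] -> [12, 16, 23]
Merge: [5, 13, 18] + [12, 16, 23] -> [5, 12, 13, 16, 18, 23]

Final sorted array: [5, 12, 13, 16, 18, 23]

The merge sort proceeds by recursively splitting the array and merging sorted halves.
After all merges, the sorted array is [5, 12, 13, 16, 18, 23].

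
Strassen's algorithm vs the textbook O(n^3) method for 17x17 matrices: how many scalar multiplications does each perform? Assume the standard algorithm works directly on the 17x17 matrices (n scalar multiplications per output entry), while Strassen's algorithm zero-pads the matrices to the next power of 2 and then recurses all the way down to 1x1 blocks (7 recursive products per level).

Matrix multiplication for 17x17 matrices:

Strassen's algorithm requires power-of-2 dimensions. Pad 17x17 to 32x32 (next power of 2).

Standard algorithm: 17^3 = 4913 multiplications
Strassen's algorithm: 7^(log2(32)) = 7^5 = 16807 multiplications
Difference: 4913 - 16807 = -11894 (Strassen uses MORE here due to padding overhead — for small or just-over-power-of-2 n, padding can outweigh the per-level savings)

Standard: 4913 multiplications (17^3). Strassen: 16807 multiplications (7^5, after padding to 32x32). Strassen reduces 8 recursive multiplications to 7 at each level.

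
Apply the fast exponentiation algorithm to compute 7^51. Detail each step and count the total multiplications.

Computing 7^51 by squaring (build up from 7^1; each line after the first costs one multiplication):

7^1 = 7
7^2 = (7^1)^2 = 7^2 = 49
7^3 = 7 * 7^2 = 7 * 49 = 343
7^6 = (7^3)^2 = 343^2 = 117649
7^12 = (7^6)^2 = 117649^2 = 13841287201
7^24 = (7^12)^2 = 13841287201^2 = 191581231380566414401
7^25 = 7 * 7^24 = 7 * 191581231380566414401 = 1341068619663964900807
7^50 = (7^25)^2 = 1341068619663964900807^2 = 1798465042647412146620280340569649349251249
7^51 = 7 * 7^50 = 7 * 1798465042647412146620280340569649349251249 = 12589255298531885026341962383987545444758743

Result: 12589255298531885026341962383987545444758743
Multiplications needed: 8 (8 lines after 7^1)

7^51 = 12589255298531885026341962383987545444758743. Using exponentiation by squaring, this requires 8 multiplications. The key idea: if the exponent is even, square the half-power; if odd, multiply by the base once.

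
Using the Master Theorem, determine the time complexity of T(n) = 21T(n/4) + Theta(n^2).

Master Theorem for T(n) = 21T(n/4) + O(n^2):

a = 21, b = 4, c = 2
log_b(a) = log_4(21) = 2.1962

Case 1: c = 2 < log_4(21) = 2.1962
T(n) = O(n^(log_4 21))

For T(n) = 21T(n/4) + O(n^2): log_4(21) = 2.1962. This is Case 1 of the Master Theorem (c < log_b(a), work dominated by leaves), giving O(n^(log_4 21)).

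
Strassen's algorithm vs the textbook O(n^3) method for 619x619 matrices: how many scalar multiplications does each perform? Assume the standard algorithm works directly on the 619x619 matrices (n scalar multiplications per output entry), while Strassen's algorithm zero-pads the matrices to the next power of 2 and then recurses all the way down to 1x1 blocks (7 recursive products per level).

Matrix multiplication for 619x619 matrices:

Strassen's algorithm requires power-of-2 dimensions. Pad 619x619 to 1024x1024 (next power of 2).

Standard algorithm: 619^3 = 237176659 multiplications
Strassen's algorithm: 7^(log2(1024)) = 7^10 = 282475249 multiplications
Difference: 237176659 - 282475249 = -45298590 (Strassen uses MORE here due to padding overhead — for small or just-over-power-of-2 n, padding can outweigh the per-level savings)

Standard: 237176659 multiplications (619^3). Strassen: 282475249 multiplications (7^10, after padding to 1024x1024). Strassen reduces 8 recursive multiplications to 7 at each level.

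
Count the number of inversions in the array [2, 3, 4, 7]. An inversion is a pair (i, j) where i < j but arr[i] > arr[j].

Finding inversions in [2, 3, 4, 7]:


Total inversions: 0

The array has 0 inversions. It is already sorted.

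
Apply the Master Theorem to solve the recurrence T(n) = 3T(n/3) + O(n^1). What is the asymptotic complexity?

Master Theorem for T(n) = 3T(n/3) + O(n^1):

a = 3, b = 3, c = 1
log_b(a) = log_3(3) = 1.0000

Case 2: c = 1 = log_3(3) = 1.0000
T(n) = O(n^1 log n) = O(n log n)

For T(n) = 3T(n/3) + O(n^1): log_3(3) = 1.0000. This is Case 2 of the Master Theorem (c = log_b(a), equal work at all levels), giving O(n log n).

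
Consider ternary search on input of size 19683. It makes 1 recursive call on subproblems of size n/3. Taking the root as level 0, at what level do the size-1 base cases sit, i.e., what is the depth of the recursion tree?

For divide and conquer with division factor 3:

Problem sizes at each level:
Level 0: 19683
Level 1: 6561
Level 2: 2187
Level 3: 729
Level 4: 243
Level 5: 81
Level 6: 27
Level 7: 9
Level 8: 3
Level 9: 1

The root is level 0 and the size-1 base case is level 9 (the tree spans levels 0 through 9, i.e. 10 levels counting the root), so the depth is the number of divisions: log_3(19683) = 9

The recursion tree depth is log_3(19683) = 9. At each level, the problem size is divided by 3, so it takes 9 divisions to reduce to a base case of size 1. The algorithm makes 1 recursive call at each level.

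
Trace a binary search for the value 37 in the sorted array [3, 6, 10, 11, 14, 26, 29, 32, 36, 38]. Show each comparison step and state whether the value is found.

Binary search for 37 in [3, 6, 10, 11, 14, 26, 29, 32, 36, 38]:

lo=0, hi=9, mid=4, arr[mid]=14 -> 14 < 37, search right half
lo=5, hi=9, mid=7, arr[mid]=32 -> 32 < 37, search right half
lo=8, hi=9, mid=8, arr[mid]=36 -> 36 < 37, search right half
lo=9, hi=9, mid=9, arr[mid]=38 -> 38 > 37, search left half
lo=9 > hi=8, target 37 not found

Binary search determines that 37 is not in the array after 4 comparisons. The search space was exhausted without finding the target.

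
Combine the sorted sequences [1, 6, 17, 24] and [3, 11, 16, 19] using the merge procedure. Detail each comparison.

Merging process:

Compare 1 vs 3: take 1 from left. Merged: [1]
Compare 6 vs 3: take 3 from right. Merged: [1, 3]
Compare 6 vs 11: take 6 from left. Merged: [1, 3, 6]
Compare 17 vs 11: take 11 from right. Merged: [1, 3, 6, 11]
Compare 17 vs 16: take 16 from right. Merged: [1, 3, 6, 11, 16]
Compare 17 vs 19: take 17 from left. Merged: [1, 3, 6, 11, 16, 17]
Compare 24 vs 19: take 19 from right. Merged: [1, 3, 6, 11, 16, 17, 19]
Append remaining from left: [24]. Merged: [1, 3, 6, 11, 16, 17, 19, 24]

Final merged array: [1, 3, 6, 11, 16, 17, 19, 24]
Total comparisons: 7

The merged array is [1, 3, 6, 11, 16, 17, 19, 24], requiring 7 comparisons. The merge step runs in O(n) time where n is the total number of elements.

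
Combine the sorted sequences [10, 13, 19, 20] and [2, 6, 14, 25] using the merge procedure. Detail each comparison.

Merging process:

Compare 10 vs 2: take 2 from right. Merged: [2]
Compare 10 vs 6: take 6 from right. Merged: [2, 6]
Compare 10 vs 14: take 10 from left. Merged: [2, 6, 10]
Compare 13 vs 14: take 13 from left. Merged: [2, 6, 10, 13]
Compare 19 vs 14: take 14 from right. Merged: [2, 6, 10, 13, 14]
Compare 19 vs 25: take 19 from left. Merged: [2, 6, 10, 13, 14, 19]
Compare 20 vs 25: take 20 from left. Merged: [2, 6, 10, 13, 14, 19, 20]
Append remaining from right: [25]. Merged: [2, 6, 10, 13, 14, 19, 20, 25]

Final merged array: [2, 6, 10, 13, 14, 19, 20, 25]
Total comparisons: 7

The merged array is [2, 6, 10, 13, 14, 19, 20, 25], requiring 7 comparisons. The merge step runs in O(n) time where n is the total number of elements.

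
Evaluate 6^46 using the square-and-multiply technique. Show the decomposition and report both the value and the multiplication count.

Computing 6^46 by squaring (build up from 6^1; each line after the first costs one multiplication):

6^1 = 6
6^2 = (6^1)^2 = 6^2 = 36
6^4 = (6^2)^2 = 36^2 = 1296
6^5 = 6 * 6^4 = 6 * 1296 = 7776
6^10 = (6^5)^2 = 7776^2 = 60466176
6^11 = 6 * 6^10 = 6 * 60466176 = 362797056
6^22 = (6^11)^2 = 362797056^2 = 131621703842267136
6^23 = 6 * 6^22 = 6 * 131621703842267136 = 789730223053602816
6^46 = (6^23)^2 = 789730223053602816^2 = 623673825204293256669089197883129856

Result: 623673825204293256669089197883129856
Multiplications needed: 8 (8 lines after 6^1)

6^46 = 623673825204293256669089197883129856. Using exponentiation by squaring, this requires 8 multiplications. The key idea: if the exponent is even, square the half-power; if odd, multiply by the base once.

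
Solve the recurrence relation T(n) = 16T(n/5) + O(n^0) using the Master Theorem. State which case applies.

Master Theorem for T(n) = 16T(n/5) + O(n^0):

a = 16, b = 5, c = 0
log_b(a) = log_5(16) = 1.7227

Case 1: c = 0 < log_5(16) = 1.7227
T(n) = O(n^(log_5 16))

For T(n) = 16T(n/5) + O(n^0): log_5(16) = 1.7227. This is Case 1 of the Master Theorem (c < log_b(a), work dominated by leaves), giving O(n^(log_5 16)).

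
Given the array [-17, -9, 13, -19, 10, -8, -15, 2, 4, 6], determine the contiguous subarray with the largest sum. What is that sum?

Using Kadane's algorithm on [-17, -9, 13, -19, 10, -8, -15, 2, 4, 6]:

Scanning through the array:
Position 1 (value -9): max_ending_here = -9, max_so_far = -9
Position 2 (value 13): max_ending_here = 13, max_so_far = 13
Position 3 (value -19): max_ending_here = -6, max_so_far = 13
Position 4 (value 10): max_ending_here = 10, max_so_far = 13
Position 5 (value -8): max_ending_here = 2, max_so_far = 13
Position 6 (value -15): max_ending_here = -13, max_so_far = 13
Position 7 (value 2): max_ending_here = 2, max_so_far = 13
Position 8 (value 4): max_ending_here = 6, max_so_far = 13
Position 9 (value 6): max_ending_here = 12, max_so_far = 13

Maximum subarray: [13]
Maximum sum: 13

The maximum subarray is [13] with sum 13. This subarray runs from index 2 to index 2.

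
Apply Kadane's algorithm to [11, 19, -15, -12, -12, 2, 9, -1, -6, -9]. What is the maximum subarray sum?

Using Kadane's algorithm on [11, 19, -15, -12, -12, 2, 9, -1, -6, -9]:

Scanning through the array:
Position 1 (value 19): max_ending_here = 30, max_so_far = 30
Position 2 (value -15): max_ending_here = 15, max_so_far = 30
Position 3 (value -12): max_ending_here = 3, max_so_far = 30
Position 4 (value -12): max_ending_here = -9, max_so_far = 30
Position 5 (value 2): max_ending_here = 2, max_so_far = 30
Position 6 (value 9): max_ending_here = 11, max_so_far = 30
Position 7 (value -1): max_ending_here = 10, max_so_far = 30
Position 8 (value -6): max_ending_here = 4, max_so_far = 30
Position 9 (value -9): max_ending_here = -5, max_so_far = 30

Maximum subarray: [11, 19]
Maximum sum: 30

The maximum subarray is [11, 19] with sum 30. This subarray runs from index 0 to index 1.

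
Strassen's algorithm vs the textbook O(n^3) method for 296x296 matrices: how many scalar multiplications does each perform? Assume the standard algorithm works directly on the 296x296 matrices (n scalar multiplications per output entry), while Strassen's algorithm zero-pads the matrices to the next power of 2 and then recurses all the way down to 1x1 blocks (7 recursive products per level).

Matrix multiplication for 296x296 matrices:

Strassen's algorithm requires power-of-2 dimensions. Pad 296x296 to 512x512 (next power of 2).

Standard algorithm: 296^3 = 25934336 multiplications
Strassen's algorithm: 7^(log2(512)) = 7^9 = 40353607 multiplications
Difference: 25934336 - 40353607 = -14419271 (Strassen uses MORE here due to padding overhead — for small or just-over-power-of-2 n, padding can outweigh the per-level savings)

Standard: 25934336 multiplications (296^3). Strassen: 40353607 multiplications (7^9, after padding to 512x512). Strassen reduces 8 recursive multiplications to 7 at each level.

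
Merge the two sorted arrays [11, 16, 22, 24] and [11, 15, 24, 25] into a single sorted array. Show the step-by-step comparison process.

Merging process:

Compare 11 vs 11: take 11 from left. Merged: [11]
Compare 16 vs 11: take 11 from right. Merged: [11, 11]
Compare 16 vs 15: take 15 from right. Merged: [11, 11, 15]
Compare 16 vs 24: take 16 from left. Merged: [11, 11, 15, 16]
Compare 22 vs 24: take 22 from left. Merged: [11, 11, 15, 16, 22]
Compare 24 vs 24: take 24 from left. Merged: [11, 11, 15, 16, 22, 24]
Append remaining from right: [24, 25]. Merged: [11, 11, 15, 16, 22, 24, 24, 25]

Final merged array: [11, 11, 15, 16, 22, 24, 24, 25]
Total comparisons: 6

The merged array is [11, 11, 15, 16, 22, 24, 24, 25], requiring 6 comparisons. The merge step runs in O(n) time where n is the total number of elements.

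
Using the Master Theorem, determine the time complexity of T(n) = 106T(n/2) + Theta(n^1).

Master Theorem for T(n) = 106T(n/2) + O(n^1):

a = 106, b = 2, c = 1
log_b(a) = log_2(106) = 6.7279

Case 1: c = 1 < log_2(106) = 6.7279
T(n) = O(n^(log_2 106))

For T(n) = 106T(n/2) + O(n^1): log_2(106) = 6.7279. This is Case 1 of the Master Theorem (c < log_b(a), work dominated by leaves), giving O(n^(log_2 106)).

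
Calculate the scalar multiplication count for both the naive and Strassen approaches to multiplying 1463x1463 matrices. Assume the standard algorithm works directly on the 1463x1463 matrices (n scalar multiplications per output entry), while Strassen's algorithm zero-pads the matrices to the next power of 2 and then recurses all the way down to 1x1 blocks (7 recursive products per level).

Matrix multiplication for 1463x1463 matrices:

Strassen's algorithm requires power-of-2 dimensions. Pad 1463x1463 to 2048x2048 (next power of 2).

Standard algorithm: 1463^3 = 3131359847 multiplications
Strassen's algorithm: 7^(log2(2048)) = 7^11 = 1977326743 multiplications
Savings: 3131359847 - 1977326743 = 1154033104 multiplications

Standard: 3131359847 multiplications (1463^3). Strassen: 1977326743 multiplications (7^11, after padding to 2048x2048). Strassen reduces 8 recursive multiplications to 7 at each level.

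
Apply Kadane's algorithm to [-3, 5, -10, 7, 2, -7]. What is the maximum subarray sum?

Using Kadane's algorithm on [-3, 5, -10, 7, 2, -7]:

Scanning through the array:
Position 1 (value 5): max_ending_here = 5, max_so_far = 5
Position 2 (value -10): max_ending_here = -5, max_so_far = 5
Position 3 (value 7): max_ending_here = 7, max_so_far = 7
Position 4 (value 2): max_ending_here = 9, max_so_far = 9
Position 5 (value -7): max_ending_here = 2, max_so_far = 9

Maximum subarray: [7, 2]
Maximum sum: 9

The maximum subarray is [7, 2] with sum 9. This subarray runs from index 3 to index 4.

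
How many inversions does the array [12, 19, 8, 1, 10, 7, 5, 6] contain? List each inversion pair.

Finding inversions in [12, 19, 8, 1, 10, 7, 5, 6]:

(0, 2): arr[0]=12 > arr[2]=8
(0, 3): arr[0]=12 > arr[3]=1
(0, 4): arr[0]=12 > arr[4]=10
(0, 5): arr[0]=12 > arr[5]=7
(0, 6): arr[0]=12 > arr[6]=5
(0, 7): arr[0]=12 > arr[7]=6
(1, 2): arr[1]=19 > arr[2]=8
(1, 3): arr[1]=19 > arr[3]=1
(1, 4): arr[1]=19 > arr[4]=10
(1, 5): arr[1]=19 > arr[5]=7
(1, 6): arr[1]=19 > arr[6]=5
(1, 7): arr[1]=19 > arr[7]=6
(2, 3): arr[2]=8 > arr[3]=1
(2, 5): arr[2]=8 > arr[5]=7
(2, 6): arr[2]=8 > arr[6]=5
(2, 7): arr[2]=8 > arr[7]=6
(4, 5): arr[4]=10 > arr[5]=7
(4, 6): arr[4]=10 > arr[6]=5
(4, 7): arr[4]=10 > arr[7]=6
(5, 6): arr[5]=7 > arr[6]=5
(5, 7): arr[5]=7 > arr[7]=6

Total inversions: 21

The array has 21 inversion(s): (0,2), (0,3), (0,4), (0,5), (0,6), (0,7), (1,2), (1,3), (1,4), (1,5), (1,6), (1,7), (2,3), (2,5), (2,6), (2,7), (4,5), (4,6), (4,7), (5,6), (5,7). Each pair (i,j) satisfies i < j and arr[i] > arr[j].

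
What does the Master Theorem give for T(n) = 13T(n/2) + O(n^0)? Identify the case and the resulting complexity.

Master Theorem for T(n) = 13T(n/2) + O(n^0):

a = 13, b = 2, c = 0
log_b(a) = log_2(13) = 3.7004

Case 1: c = 0 < log_2(13) = 3.7004
T(n) = O(n^(log_2 13))

For T(n) = 13T(n/2) + O(n^0): log_2(13) = 3.7004. This is Case 1 of the Master Theorem (c < log_b(a), work dominated by leaves), giving O(n^(log_2 13)).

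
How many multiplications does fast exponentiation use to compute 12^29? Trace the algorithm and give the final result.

Computing 12^29 by squaring (build up from 12^1; each line after the first costs one multiplication):

12^1 = 12
12^2 = (12^1)^2 = 12^2 = 144
12^3 = 12 * 12^2 = 12 * 144 = 1728
12^6 = (12^3)^2 = 1728^2 = 2985984
12^7 = 12 * 12^6 = 12 * 2985984 = 35831808
12^14 = (12^7)^2 = 35831808^2 = 1283918464548864
12^28 = (12^14)^2 = 1283918464548864^2 = 1648446623609512543951043690496
12^29 = 12 * 12^28 = 12 * 1648446623609512543951043690496 = 19781359483314150527412524285952

Result: 19781359483314150527412524285952
Multiplications needed: 7 (7 lines after 12^1)

12^29 = 19781359483314150527412524285952. Using exponentiation by squaring, this requires 7 multiplications. The key idea: if the exponent is even, square the half-power; if odd, multiply by the base once.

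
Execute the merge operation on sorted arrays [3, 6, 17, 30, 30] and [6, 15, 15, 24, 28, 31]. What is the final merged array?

Merging process:

Compare 3 vs 6: take 3 from left. Merged: [3]
Compare 6 vs 6: take 6 from left. Merged: [3, 6]
Compare 17 vs 6: take 6 from right. Merged: [3, 6, 6]
Compare 17 vs 15: take 15 from right. Merged: [3, 6, 6, 15]
Compare 17 vs 15: take 15 from right. Merged: [3, 6, 6, 15, 15]
Compare 17 vs 24: take 17 from left. Merged: [3, 6, 6, 15, 15, 17]
Compare 30 vs 24: take 24 from right. Merged: [3, 6, 6, 15, 15, 17, 24]
Compare 30 vs 28: take 28 from right. Merged: [3, 6, 6, 15, 15, 17, 24, 28]
Compare 30 vs 31: take 30 from left. Merged: [3, 6, 6, 15, 15, 17, 24, 28, 30]
Compare 30 vs 31: take 30 from left. Merged: [3, 6, 6, 15, 15, 17, 24, 28, 30, 30]
Append remaining from right: [31]. Merged: [3, 6, 6, 15, 15, 17, 24, 28, 30, 30, 31]

Final merged array: [3, 6, 6, 15, 15, 17, 24, 28, 30, 30, 31]
Total comparisons: 10

The merged array is [3, 6, 6, 15, 15, 17, 24, 28, 30, 30, 31], requiring 10 comparisons. The merge step runs in O(n) time where n is the total number of elements.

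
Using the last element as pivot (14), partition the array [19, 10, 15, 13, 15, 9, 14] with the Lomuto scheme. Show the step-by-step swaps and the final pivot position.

Lomuto partition with pivot = 14:

Initial array: [19, 10, 15, 13, 15, 9, 14]

arr[0]=19 > 14: no swap
arr[1]=10 <= 14: swap with position 0, array becomes [10, 19, 15, 13, 15, 9, 14]
arr[2]=15 > 14: no swap
arr[3]=13 <= 14: swap with position 1, array becomes [10, 13, 15, 19, 15, 9, 14]
arr[4]=15 > 14: no swap
arr[5]=9 <= 14: swap with position 2, array becomes [10, 13, 9, 19, 15, 15, 14]

Place pivot at position 3: [10, 13, 9, 14, 15, 15, 19]
Pivot position: 3

After partitioning with pivot 14, the array becomes [10, 13, 9, 14, 15, 15, 19]. The pivot is placed at index 3. All elements to the left of the pivot are <= 14, and all elements to the right are > 14.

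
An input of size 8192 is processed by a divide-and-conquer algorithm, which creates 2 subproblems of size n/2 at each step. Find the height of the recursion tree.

For divide and conquer with division factor 2:

Problem sizes at each level:
Level 0: 8192
Level 1: 4096
Level 2: 2048
Level 3: 1024
Level 4: 512
Level 5: 256
Level 6: 128
Level 7: 64
Level 8: 32
Level 9: 16
Level 10: 8
Level 11: 4
Level 12: 2
Level 13: 1

The root is level 0 and the size-1 base case is level 13 (the tree spans levels 0 through 13, i.e. 14 levels counting the root), so the depth is the number of divisions: log_2(8192) = 13

The recursion tree depth is log_2(8192) = 13. At each level, the problem size is divided by 2, so it takes 13 divisions to reduce to a base case of size 1. The algorithm makes 2 recursive calls at each level.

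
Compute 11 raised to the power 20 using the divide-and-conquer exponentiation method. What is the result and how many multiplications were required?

Computing 11^20 by squaring (build up from 11^1; each line after the first costs one multiplication):

11^1 = 11
11^2 = (11^1)^2 = 11^2 = 121
11^4 = (11^2)^2 = 121^2 = 14641
11^5 = 11 * 11^4 = 11 * 14641 = 161051
11^10 = (11^5)^2 = 161051^2 = 25937424601
11^20 = (11^10)^2 = 25937424601^2 = 672749994932560009201

Result: 672749994932560009201
Multiplications needed: 5 (5 lines after 11^1)

11^20 = 672749994932560009201. Using exponentiation by squaring, this requires 5 multiplications. The key idea: if the exponent is even, square the half-power; if odd, multiply by the base once.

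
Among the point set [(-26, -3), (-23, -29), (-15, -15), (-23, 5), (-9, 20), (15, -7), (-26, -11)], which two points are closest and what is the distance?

Computing all pairwise distances among 7 points:

d((-26, -3), (-23, -29)) = 26.1725
d((-26, -3), (-15, -15)) = 16.2788
d((-26, -3), (-23, 5)) = 8.544
d((-26, -3), (-9, 20)) = 28.6007
d((-26, -3), (15, -7)) = 41.1947
d((-26, -3), (-26, -11)) = 8.0 <-- minimum
d((-23, -29), (-15, -15)) = 16.1245
d((-23, -29), (-23, 5)) = 34.0
d((-23, -29), (-9, 20)) = 50.9608
d((-23, -29), (15, -7)) = 43.909
d((-23, -29), (-26, -11)) = 18.2483
d((-15, -15), (-23, 5)) = 21.5407
d((-15, -15), (-9, 20)) = 35.5106
d((-15, -15), (15, -7)) = 31.0483
d((-15, -15), (-26, -11)) = 11.7047
d((-23, 5), (-9, 20)) = 20.5183
d((-23, 5), (15, -7)) = 39.8497
d((-23, 5), (-26, -11)) = 16.2788
d((-9, 20), (15, -7)) = 36.1248
d((-9, 20), (-26, -11)) = 35.3553
d((15, -7), (-26, -11)) = 41.1947

Closest pair: (-26, -3) and (-26, -11) with distance 8.0

The closest pair is (-26, -3) and (-26, -11) with Euclidean distance 8.0. For 7 points, brute-force pairwise comparison is shown above. For large n, the divide-and-conquer algorithm (sort by x, recurse on halves, check the dividing strip) achieves O(n log n).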